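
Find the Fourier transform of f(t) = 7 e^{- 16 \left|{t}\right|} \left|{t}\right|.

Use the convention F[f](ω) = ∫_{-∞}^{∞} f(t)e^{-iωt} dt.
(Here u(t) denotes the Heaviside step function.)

F(ω) = \frac{14 \left(256 - \omega^{2}\right)}{\left(\omega^{2} + 256\right)^{2}}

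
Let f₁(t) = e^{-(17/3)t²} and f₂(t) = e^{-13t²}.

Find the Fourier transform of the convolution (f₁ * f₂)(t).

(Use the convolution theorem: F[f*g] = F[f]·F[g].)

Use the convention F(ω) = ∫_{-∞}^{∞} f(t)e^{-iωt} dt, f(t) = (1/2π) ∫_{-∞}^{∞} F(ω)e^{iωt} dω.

F[f₁*f₂](ω) = \frac{\sqrt{663} \pi e^{- \frac{14 \omega^{2}}{221}}}{221}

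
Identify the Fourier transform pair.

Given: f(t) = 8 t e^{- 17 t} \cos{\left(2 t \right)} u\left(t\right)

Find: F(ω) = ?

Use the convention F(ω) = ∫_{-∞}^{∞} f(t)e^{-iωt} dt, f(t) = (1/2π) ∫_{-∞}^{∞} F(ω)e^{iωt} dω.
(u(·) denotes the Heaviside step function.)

F(ω) = \frac{8 \left(\left(i \omega + 17\right)^{2} - 4\right)}{\left(\left(i \omega + 17\right)^{2} + 4\right)^{2}}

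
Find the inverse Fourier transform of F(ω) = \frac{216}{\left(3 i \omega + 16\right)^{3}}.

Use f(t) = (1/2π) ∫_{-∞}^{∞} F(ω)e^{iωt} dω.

f(t) = 4 t^{2} e^{- \frac{16 t}{3}} u\left(t\right)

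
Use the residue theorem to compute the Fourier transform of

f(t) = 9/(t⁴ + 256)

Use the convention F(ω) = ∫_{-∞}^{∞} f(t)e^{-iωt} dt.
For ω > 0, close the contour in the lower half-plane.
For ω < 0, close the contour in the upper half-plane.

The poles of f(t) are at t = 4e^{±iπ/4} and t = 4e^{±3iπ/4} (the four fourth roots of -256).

Let g(z) = f(z)e^{-iωz}; for large |z| the factor e^{-iωz} decays in the lower half-plane when ω > 0 and in the upper half-plane when ω < 0.

Case ω > 0 (lower half-plane, clockwise contour ⇒ F(ω) = -2πi·ΣRes):
  Res_{z = - 2 \sqrt{2} - 2 \sqrt{2} i} g(z) = \frac{9 \sqrt{2} i \left(1 - i\right) e^{2 \sqrt{2} \omega \left(-1 + i\right)}}{512}
  Res_{z = 2 \sqrt{2} - 2 \sqrt{2} i} g(z) = \frac{9 \sqrt{2} i \left(1 + i\right) e^{- 2 \sqrt{2} \omega \left(1 + i\right)}}{512}
  F(ω) = -2πi·ΣRes = \frac{9 \sqrt{2} \pi \left(1 - i\right) \left(e^{4 \sqrt{2} i \omega} + i\right) e^{- 2 \sqrt{2} \omega \left(1 + i\right)}}{256} = \frac{9 \pi e^{- 2 \sqrt{2} \omega} \sin{\left(2 \sqrt{2} \omega + \frac{\pi}{4} \right)}}{64}

Case ω < 0 (upper half-plane, counterclockwise contour ⇒ F(ω) = +2πi·ΣRes):
  Res_{z = 2 \sqrt{2} + 2 \sqrt{2} i} g(z) = \frac{9 \sqrt{2} i \left(-1 + i\right) e^{2 \sqrt{2} \omega \left(1 - i\right)}}{512}
  Res_{z = - 2 \sqrt{2} + 2 \sqrt{2} i} g(z) = \frac{9 \sqrt{2} \left(1 - i\right) e^{2 \sqrt{2} \omega \left(1 + i\right)}}{512}
  F(ω) = 2πi·ΣRes = - \frac{9 \sqrt{2} i \pi \left(i \left(1 - i\right) e^{2 \sqrt{2} \omega \left(1 - i\right)} - \left(1 - i\right) e^{2 \sqrt{2} \omega \left(1 + i\right)}\right)}{256} = \frac{9 \pi e^{2 \sqrt{2} \omega} \cos{\left(2 \sqrt{2} \omega + \frac{\pi}{4} \right)}}{64}

Both cases combine into a single formula in |ω|:

F(ω) = \frac{9 \pi e^{- 2 \sqrt{2} \left|{\omega}\right|} \sin{\left(2 \sqrt{2} \left|{\omega}\right| + \frac{\pi}{4} \right)}}{64}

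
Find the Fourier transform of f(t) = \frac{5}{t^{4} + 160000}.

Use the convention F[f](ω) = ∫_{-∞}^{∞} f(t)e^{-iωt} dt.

F(ω) = \frac{\pi e^{- 10 \sqrt{2} \left|{\omega}\right|} \sin{\left(10 \sqrt{2} \left|{\omega}\right| + \frac{\pi}{4} \right)}}{1600}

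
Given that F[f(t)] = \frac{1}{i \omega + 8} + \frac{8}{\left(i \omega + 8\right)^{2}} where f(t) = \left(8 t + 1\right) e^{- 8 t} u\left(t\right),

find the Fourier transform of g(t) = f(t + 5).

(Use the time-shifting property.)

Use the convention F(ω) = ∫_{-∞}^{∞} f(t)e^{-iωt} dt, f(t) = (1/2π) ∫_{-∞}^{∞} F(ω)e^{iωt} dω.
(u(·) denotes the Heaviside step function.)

F[g](ω) = \frac{\left(- i \omega - 16\right) e^{5 i \omega}}{\omega^{2} - 16 i \omega - 64}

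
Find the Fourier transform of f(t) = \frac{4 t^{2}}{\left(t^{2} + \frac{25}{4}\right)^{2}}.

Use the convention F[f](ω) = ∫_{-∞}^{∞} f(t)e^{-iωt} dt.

F(ω) = \frac{2 \pi \left(2 - 5 \left|{\omega}\right|\right) e^{- \frac{5 \left|{\omega}\right|}{2}}}{5}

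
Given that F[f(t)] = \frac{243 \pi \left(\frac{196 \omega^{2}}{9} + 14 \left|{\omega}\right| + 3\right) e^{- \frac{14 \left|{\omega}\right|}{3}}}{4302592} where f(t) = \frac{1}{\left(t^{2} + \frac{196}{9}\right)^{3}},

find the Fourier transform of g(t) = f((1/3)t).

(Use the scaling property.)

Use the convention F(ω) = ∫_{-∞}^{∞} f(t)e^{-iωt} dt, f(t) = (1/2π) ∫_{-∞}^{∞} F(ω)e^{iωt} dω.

F[g](ω) = \frac{729 \pi \left(196 \omega^{2} + 42 \left|{\omega}\right| + 3\right) e^{- 14 \left|{\omega}\right|}}{4302592}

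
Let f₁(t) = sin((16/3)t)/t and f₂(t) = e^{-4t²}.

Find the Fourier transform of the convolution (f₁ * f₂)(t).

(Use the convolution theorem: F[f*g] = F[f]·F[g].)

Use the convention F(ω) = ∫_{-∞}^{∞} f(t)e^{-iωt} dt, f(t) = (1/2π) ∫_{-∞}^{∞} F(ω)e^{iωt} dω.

F[f₁*f₂](ω) = \begin{cases} \frac{\pi^{\frac{3}{2}} e^{- \frac{\omega^{2}}{16}}}{2} & \text{for}\: \omega > - \frac{16}{3} \wedge \omega < \frac{16}{3} \\0 & \text{otherwise} \end{cases}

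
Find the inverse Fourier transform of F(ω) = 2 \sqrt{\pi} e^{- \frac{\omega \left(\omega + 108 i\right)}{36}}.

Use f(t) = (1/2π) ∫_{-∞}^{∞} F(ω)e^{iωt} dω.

f(t) = 6 e^{- 9 \left(t - 3\right)^{2}}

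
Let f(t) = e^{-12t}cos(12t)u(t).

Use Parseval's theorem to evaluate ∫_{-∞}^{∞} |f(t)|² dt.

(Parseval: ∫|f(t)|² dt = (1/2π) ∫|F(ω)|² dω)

∫|f(t)|² dt = \frac{1}{32}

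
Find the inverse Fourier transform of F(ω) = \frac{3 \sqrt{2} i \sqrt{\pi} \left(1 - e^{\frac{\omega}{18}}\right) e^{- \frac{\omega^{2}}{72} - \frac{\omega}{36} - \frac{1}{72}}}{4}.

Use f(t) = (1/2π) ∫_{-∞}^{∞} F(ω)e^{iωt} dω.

f(t) = 9 e^{- 18 t^{2}} \sin{\left(t \right)}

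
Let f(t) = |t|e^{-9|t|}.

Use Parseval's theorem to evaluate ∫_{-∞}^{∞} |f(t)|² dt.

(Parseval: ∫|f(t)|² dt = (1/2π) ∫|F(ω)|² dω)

∫|f(t)|² dt = \frac{1}{1458}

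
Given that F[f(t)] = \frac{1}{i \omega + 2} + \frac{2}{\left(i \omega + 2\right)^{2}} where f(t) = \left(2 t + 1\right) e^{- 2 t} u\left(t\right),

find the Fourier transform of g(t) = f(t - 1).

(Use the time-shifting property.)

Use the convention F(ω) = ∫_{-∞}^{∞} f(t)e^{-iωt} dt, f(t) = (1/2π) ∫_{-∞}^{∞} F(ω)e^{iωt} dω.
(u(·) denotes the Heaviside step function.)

F[g](ω) = \frac{\left(- i \omega - 4\right) e^{- i \omega}}{\omega^{2} - 4 i \omega - 4}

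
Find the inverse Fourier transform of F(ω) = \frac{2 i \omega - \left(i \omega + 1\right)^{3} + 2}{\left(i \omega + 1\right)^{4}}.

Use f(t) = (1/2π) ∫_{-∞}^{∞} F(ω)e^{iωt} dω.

f(t) = \left(t^{2} - 1\right) e^{- t} u\left(t\right)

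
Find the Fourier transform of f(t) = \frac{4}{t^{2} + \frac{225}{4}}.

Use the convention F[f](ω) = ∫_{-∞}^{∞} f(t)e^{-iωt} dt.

F(ω) = \frac{8 \pi e^{- \frac{15 \left|{\omega}\right|}{2}}}{15}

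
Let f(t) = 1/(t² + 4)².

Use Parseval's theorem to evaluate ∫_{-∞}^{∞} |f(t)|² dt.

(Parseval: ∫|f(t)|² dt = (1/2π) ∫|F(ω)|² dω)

∫|f(t)|² dt = \frac{5 \pi}{2048}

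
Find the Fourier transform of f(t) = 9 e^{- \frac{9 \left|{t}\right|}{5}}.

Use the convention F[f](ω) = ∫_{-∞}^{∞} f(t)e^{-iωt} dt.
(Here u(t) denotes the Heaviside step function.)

F(ω) = \frac{810}{25 \omega^{2} + 81}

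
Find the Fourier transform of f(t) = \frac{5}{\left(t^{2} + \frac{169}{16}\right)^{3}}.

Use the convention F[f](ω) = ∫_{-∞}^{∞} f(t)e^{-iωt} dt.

F(ω) = \frac{40 \pi \left(169 \omega^{2} + 156 \left|{\omega}\right| + 48\right) e^{- \frac{13 \left|{\omega}\right|}{4}}}{371293}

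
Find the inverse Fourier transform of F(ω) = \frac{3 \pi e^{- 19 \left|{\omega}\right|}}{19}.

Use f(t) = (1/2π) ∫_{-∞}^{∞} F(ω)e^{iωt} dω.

f(t) = \frac{3}{t^{2} + 361}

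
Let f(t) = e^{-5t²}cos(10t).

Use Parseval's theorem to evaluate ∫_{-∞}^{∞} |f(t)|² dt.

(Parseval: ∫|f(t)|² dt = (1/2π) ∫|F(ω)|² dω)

∫|f(t)|² dt = \frac{\sqrt{10} \sqrt{\pi} \left(1 + e^{10}\right)}{20 e^{10}}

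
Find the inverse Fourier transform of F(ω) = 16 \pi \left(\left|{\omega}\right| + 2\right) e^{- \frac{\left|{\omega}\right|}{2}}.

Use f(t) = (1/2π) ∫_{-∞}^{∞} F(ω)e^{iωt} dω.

f(t) = \frac{8}{\left(t^{2} + \frac{1}{4}\right)^{2}}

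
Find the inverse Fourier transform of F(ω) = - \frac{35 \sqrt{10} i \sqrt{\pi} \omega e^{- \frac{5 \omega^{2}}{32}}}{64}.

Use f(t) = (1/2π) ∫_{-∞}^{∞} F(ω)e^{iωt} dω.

f(t) = 7 t e^{- \frac{8 t^{2}}{5}}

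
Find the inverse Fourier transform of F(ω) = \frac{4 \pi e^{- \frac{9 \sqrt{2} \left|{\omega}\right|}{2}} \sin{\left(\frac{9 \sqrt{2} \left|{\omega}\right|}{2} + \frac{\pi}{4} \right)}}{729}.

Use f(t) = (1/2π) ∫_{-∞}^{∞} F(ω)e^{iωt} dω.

f(t) = \frac{4}{t^{4} + 6561}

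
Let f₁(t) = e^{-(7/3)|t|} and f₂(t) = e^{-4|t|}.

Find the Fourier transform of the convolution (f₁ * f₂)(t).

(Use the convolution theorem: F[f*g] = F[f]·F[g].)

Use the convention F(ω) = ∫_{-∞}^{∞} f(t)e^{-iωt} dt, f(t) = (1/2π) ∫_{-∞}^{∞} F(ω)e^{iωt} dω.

F[f₁*f₂](ω) = \frac{336}{\left(\omega^{2} + 16\right) \left(9 \omega^{2} + 49\right)}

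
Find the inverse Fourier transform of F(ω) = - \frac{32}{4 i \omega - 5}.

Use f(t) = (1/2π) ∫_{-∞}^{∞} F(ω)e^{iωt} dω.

f(t) = 8 e^{\frac{5 t}{4}} u\left(- t\right)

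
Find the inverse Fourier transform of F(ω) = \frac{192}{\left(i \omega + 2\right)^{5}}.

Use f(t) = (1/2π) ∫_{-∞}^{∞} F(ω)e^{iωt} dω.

f(t) = 8 t^{4} e^{- 2 t} u\left(t\right)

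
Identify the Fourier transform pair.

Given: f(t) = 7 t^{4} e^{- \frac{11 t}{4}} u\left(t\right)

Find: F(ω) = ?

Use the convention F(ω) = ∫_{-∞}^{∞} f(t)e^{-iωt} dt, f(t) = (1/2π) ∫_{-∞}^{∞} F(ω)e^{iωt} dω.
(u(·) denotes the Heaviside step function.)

F(ω) = \frac{172032}{\left(4 i \omega + 11\right)^{5}}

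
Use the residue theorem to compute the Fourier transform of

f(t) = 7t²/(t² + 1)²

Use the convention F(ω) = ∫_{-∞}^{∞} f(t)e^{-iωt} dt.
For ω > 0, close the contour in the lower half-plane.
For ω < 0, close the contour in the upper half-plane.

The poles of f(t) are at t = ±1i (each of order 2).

Let g(z) = f(z)e^{-iωz}; for large |z| the factor e^{-iωz} decays in the lower half-plane when ω > 0 and in the upper half-plane when ω < 0.

Case ω > 0 (lower half-plane, clockwise contour ⇒ F(ω) = -2πi·ΣRes):
  Res_{z = - i} g(z) = \frac{7 i \left(1 - \omega\right) e^{- \omega}}{4} (pole of order 2)
  F(ω) = -2πi·ΣRes = \frac{7 \pi \left(1 - \omega\right) e^{- \omega}}{2}

Case ω < 0 (upper half-plane, counterclockwise contour ⇒ F(ω) = +2πi·ΣRes):
  Res_{z = i} g(z) = \frac{7 i \left(- \omega - 1\right) e^{\omega}}{4} (pole of order 2)
  F(ω) = 2πi·ΣRes = \frac{7 \pi \left(\omega + 1\right) e^{\omega}}{2}

Both cases combine into a single formula in |ω|:

F(ω) = \frac{7 \pi \left(1 - \left|{\omega}\right|\right) e^{- \left|{\omega}\right|}}{2}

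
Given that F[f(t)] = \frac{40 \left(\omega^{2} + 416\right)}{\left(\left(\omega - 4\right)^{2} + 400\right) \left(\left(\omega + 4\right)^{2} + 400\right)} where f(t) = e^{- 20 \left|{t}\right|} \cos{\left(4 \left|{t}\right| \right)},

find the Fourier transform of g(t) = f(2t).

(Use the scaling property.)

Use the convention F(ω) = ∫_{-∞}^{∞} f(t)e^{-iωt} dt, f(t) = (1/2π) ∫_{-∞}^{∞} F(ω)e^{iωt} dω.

F[g](ω) = \frac{80 \left(\omega^{2} + 1664\right)}{\omega^{4} + 3072 \omega^{2} + 2768896}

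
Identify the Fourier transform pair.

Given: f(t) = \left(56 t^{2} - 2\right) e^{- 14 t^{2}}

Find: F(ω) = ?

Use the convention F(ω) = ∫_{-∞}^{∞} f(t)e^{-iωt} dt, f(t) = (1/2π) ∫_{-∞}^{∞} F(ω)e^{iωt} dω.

F(ω) = - \frac{\sqrt{14} \sqrt{\pi} \omega^{2} e^{- \frac{\omega^{2}}{56}}}{196}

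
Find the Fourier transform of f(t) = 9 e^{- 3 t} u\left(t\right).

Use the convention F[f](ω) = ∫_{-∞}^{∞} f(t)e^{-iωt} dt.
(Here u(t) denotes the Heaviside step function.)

F(ω) = \frac{9}{i \omega + 3}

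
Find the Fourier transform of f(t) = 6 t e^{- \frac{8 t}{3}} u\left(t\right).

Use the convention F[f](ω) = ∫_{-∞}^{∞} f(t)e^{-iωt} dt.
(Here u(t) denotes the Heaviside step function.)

F(ω) = \frac{54}{\left(3 i \omega + 8\right)^{2}}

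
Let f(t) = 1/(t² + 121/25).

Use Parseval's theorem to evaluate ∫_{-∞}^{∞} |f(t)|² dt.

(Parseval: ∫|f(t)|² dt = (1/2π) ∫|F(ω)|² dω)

∫|f(t)|² dt = \frac{125 \pi}{2662}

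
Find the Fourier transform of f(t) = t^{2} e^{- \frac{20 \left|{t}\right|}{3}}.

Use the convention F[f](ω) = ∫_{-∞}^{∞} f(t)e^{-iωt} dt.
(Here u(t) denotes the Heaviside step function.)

F(ω) = \frac{2160 \left(400 - 27 \omega^{2}\right)}{\left(9 \omega^{2} + 400\right)^{3}}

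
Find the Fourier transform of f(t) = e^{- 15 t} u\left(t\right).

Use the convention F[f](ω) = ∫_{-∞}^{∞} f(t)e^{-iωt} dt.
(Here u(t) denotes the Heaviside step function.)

F(ω) = \frac{1}{i \omega + 15}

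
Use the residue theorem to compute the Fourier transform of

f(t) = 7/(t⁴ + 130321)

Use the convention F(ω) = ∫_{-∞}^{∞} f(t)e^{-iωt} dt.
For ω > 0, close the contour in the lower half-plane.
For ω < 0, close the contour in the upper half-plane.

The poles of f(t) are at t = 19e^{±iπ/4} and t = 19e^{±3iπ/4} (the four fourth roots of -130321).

Let g(z) = f(z)e^{-iωz}; for large |z| the factor e^{-iωz} decays in the lower half-plane when ω > 0 and in the upper half-plane when ω < 0.

Case ω > 0 (lower half-plane, clockwise contour ⇒ F(ω) = -2πi·ΣRes):
  Res_{z = - \frac{19 \sqrt{2}}{2} - \frac{19 \sqrt{2} i}{2}} g(z) = \frac{7 \sqrt{2} i \left(1 - i\right) e^{\frac{19 \sqrt{2} \omega \left(-1 + i\right)}{2}}}{54872}
  Res_{z = \frac{19 \sqrt{2}}{2} - \frac{19 \sqrt{2} i}{2}} g(z) = \frac{7 \sqrt{2} i \left(1 + i\right) e^{- \frac{19 \sqrt{2} \omega \left(1 + i\right)}{2}}}{54872}
  F(ω) = -2πi·ΣRes = \frac{7 \sqrt{2} \pi \left(1 - i\right) \left(e^{19 \sqrt{2} i \omega} + i\right) e^{- \frac{19 \sqrt{2} \omega \left(1 + i\right)}{2}}}{27436} = \frac{7 \pi e^{- \frac{19 \sqrt{2} \omega}{2}} \sin{\left(\frac{19 \sqrt{2} \omega}{2} + \frac{\pi}{4} \right)}}{6859}

Case ω < 0 (upper half-plane, counterclockwise contour ⇒ F(ω) = +2πi·ΣRes):
  Res_{z = \frac{19 \sqrt{2}}{2} + \frac{19 \sqrt{2} i}{2}} g(z) = \frac{7 \sqrt{2} i \left(-1 + i\right) e^{\frac{19 \sqrt{2} \omega \left(1 - i\right)}{2}}}{54872}
  Res_{z = - \frac{19 \sqrt{2}}{2} + \frac{19 \sqrt{2} i}{2}} g(z) = \frac{7 \sqrt{2} \left(1 - i\right) e^{\frac{19 \sqrt{2} \omega \left(1 + i\right)}{2}}}{54872}
  F(ω) = 2πi·ΣRes = - \frac{7 \sqrt{2} i \pi \left(i \left(1 - i\right) e^{\frac{19 \sqrt{2} \omega \left(1 - i\right)}{2}} - \left(1 - i\right) e^{\frac{19 \sqrt{2} \omega \left(1 + i\right)}{2}}\right)}{27436} = \frac{7 \pi e^{\frac{19 \sqrt{2} \omega}{2}} \cos{\left(\frac{19 \sqrt{2} \omega}{2} + \frac{\pi}{4} \right)}}{6859}

Both cases combine into a single formula in |ω|:

F(ω) = \frac{7 \pi e^{- \frac{19 \sqrt{2} \left|{\omega}\right|}{2}} \sin{\left(\frac{19 \sqrt{2} \left|{\omega}\right|}{2} + \frac{\pi}{4} \right)}}{6859}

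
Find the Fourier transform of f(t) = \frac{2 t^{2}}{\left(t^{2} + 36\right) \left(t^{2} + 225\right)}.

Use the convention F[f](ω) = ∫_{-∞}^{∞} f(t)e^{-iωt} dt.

F(ω) = \frac{2 \pi \left(5 - 2 e^{9 \left|{\omega}\right|}\right) e^{- 15 \left|{\omega}\right|}}{63}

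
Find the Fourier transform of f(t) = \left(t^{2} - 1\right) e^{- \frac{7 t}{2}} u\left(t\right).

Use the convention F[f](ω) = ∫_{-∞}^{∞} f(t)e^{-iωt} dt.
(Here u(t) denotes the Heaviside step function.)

F(ω) = \frac{2 \left(16 i \omega - \left(2 i \omega + 7\right)^{3} + 56\right)}{\left(2 i \omega + 7\right)^{4}}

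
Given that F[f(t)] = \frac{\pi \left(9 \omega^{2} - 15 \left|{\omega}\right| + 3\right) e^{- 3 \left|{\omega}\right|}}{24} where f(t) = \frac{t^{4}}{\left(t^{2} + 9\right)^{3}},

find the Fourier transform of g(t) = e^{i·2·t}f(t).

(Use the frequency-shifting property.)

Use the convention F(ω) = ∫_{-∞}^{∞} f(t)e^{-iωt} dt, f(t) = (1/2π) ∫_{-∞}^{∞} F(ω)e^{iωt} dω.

F[g](ω) = \frac{\pi \left(3 \left(\omega - 2\right)^{2} - 5 \left|{\omega - 2}\right| + 1\right) e^{- 3 \left|{\omega - 2}\right|}}{8}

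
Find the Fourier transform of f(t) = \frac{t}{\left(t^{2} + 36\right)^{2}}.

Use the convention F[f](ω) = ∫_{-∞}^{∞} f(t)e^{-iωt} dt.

F(ω) = - \frac{i \pi \omega e^{- 6 \left|{\omega}\right|}}{12}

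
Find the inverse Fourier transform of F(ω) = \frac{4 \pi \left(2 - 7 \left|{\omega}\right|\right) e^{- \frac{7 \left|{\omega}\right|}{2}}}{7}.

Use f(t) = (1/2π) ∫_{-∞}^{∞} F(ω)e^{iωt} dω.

f(t) = \frac{8 t^{2}}{\left(t^{2} + \frac{49}{4}\right)^{2}}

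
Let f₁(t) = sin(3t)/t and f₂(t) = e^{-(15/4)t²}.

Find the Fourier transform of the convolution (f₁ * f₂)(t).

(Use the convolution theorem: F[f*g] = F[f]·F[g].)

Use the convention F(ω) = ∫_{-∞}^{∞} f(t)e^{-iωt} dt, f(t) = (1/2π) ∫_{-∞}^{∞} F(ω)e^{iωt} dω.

F[f₁*f₂](ω) = \begin{cases} \frac{2 \sqrt{15} \pi^{\frac{3}{2}} e^{- \frac{\omega^{2}}{15}}}{15} & \text{for}\: \omega > -3 \wedge \omega < 3 \\0 & \text{otherwise} \end{cases}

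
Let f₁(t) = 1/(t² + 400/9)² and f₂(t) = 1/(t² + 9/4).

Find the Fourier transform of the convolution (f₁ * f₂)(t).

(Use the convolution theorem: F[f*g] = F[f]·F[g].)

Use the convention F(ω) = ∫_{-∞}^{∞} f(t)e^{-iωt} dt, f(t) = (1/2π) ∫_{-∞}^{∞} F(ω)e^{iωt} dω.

F[f₁*f₂](ω) = \frac{3 \pi^{2} \left(20 \left|{\omega}\right| + 3\right) e^{- \frac{49 \left|{\omega}\right|}{6}}}{8000}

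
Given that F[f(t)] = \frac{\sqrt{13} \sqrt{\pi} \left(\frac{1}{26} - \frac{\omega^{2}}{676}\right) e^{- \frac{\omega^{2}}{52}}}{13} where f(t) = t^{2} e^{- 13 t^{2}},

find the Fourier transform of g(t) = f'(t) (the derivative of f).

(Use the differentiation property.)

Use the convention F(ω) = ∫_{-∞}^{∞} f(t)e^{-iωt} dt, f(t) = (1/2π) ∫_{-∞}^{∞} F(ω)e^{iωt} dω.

F[g](ω) = \frac{\sqrt{13} i \sqrt{\pi} \omega \left(26 - \omega^{2}\right) e^{- \frac{\omega^{2}}{52}}}{8788}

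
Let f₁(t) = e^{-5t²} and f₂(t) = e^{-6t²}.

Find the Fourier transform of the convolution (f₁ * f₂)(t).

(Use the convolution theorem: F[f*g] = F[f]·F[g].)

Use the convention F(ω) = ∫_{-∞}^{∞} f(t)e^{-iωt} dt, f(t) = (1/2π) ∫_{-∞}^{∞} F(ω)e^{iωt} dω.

F[f₁*f₂](ω) = \frac{\sqrt{30} \pi e^{- \frac{11 \omega^{2}}{120}}}{30}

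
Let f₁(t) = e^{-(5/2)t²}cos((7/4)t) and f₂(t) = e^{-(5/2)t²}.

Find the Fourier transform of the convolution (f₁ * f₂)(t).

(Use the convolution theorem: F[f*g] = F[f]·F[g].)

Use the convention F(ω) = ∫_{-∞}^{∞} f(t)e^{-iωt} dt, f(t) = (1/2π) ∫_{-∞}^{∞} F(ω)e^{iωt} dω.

F[f₁*f₂](ω) = \frac{\pi \left(e^{\frac{7 \omega}{10}} + 1\right) e^{- \frac{\omega^{2}}{5} - \frac{7 \omega}{20} - \frac{49}{160}}}{5}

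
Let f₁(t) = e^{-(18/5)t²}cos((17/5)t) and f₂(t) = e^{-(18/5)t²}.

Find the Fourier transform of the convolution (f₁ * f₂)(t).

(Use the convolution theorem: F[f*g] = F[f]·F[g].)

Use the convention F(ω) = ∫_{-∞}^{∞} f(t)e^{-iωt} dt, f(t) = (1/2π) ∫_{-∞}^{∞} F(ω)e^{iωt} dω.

F[f₁*f₂](ω) = \frac{5 \pi \left(e^{\frac{17 \omega}{18}} + 1\right) e^{- \frac{5 \omega^{2}}{36} - \frac{17 \omega}{36} - \frac{289}{360}}}{36}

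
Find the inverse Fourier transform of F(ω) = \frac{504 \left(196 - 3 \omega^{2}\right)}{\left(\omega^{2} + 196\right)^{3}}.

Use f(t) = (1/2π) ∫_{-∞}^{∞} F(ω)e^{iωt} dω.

f(t) = 9 t^{2} e^{- 14 \left|{t}\right|}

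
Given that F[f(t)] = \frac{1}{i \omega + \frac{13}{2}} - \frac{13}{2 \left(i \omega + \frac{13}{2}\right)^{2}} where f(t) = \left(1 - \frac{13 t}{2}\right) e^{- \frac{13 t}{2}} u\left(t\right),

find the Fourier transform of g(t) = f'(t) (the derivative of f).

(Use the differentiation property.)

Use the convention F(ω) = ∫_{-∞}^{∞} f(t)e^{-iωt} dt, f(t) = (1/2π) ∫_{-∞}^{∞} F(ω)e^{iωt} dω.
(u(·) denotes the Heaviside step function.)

F[g](ω) = \frac{4 \omega^{2}}{4 \omega^{2} - 52 i \omega - 169}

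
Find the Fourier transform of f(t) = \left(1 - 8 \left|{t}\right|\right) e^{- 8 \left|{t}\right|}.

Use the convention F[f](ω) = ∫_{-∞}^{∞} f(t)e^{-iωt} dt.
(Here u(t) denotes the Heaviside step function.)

F(ω) = \frac{32 \omega^{2}}{\left(\omega^{2} + 64\right)^{2}}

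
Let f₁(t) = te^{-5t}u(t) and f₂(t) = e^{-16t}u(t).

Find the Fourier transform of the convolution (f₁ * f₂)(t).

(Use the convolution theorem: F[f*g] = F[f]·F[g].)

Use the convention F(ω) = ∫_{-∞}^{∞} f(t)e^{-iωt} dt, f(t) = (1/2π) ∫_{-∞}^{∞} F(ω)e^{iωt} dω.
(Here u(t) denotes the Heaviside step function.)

F[f₁*f₂](ω) = \frac{1}{\left(i \omega + 5\right)^{2} \left(i \omega + 16\right)}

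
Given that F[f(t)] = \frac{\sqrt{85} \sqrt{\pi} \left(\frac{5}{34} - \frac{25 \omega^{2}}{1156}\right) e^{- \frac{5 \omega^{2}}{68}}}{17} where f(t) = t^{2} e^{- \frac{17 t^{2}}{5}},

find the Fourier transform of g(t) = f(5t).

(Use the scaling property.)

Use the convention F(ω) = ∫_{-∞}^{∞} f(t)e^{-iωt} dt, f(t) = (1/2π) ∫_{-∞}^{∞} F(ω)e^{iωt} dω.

F[g](ω) = \frac{\sqrt{85} \sqrt{\pi} \left(170 - \omega^{2}\right) e^{- \frac{\omega^{2}}{340}}}{98260}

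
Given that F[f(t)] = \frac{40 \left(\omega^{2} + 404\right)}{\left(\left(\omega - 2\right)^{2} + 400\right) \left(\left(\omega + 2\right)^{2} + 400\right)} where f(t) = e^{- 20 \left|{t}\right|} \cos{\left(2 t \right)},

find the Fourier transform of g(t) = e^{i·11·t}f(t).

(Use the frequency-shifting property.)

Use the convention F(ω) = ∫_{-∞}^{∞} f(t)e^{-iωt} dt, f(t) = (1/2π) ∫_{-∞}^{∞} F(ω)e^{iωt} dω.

F[g](ω) = \frac{40 \left(\left(\omega - 11\right)^{2} + 404\right)}{\left(\left(\omega - 13\right)^{2} + 400\right) \left(\left(\omega - 9\right)^{2} + 400\right)}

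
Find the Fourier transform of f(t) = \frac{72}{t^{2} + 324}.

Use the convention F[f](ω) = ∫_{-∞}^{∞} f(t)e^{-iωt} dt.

F(ω) = 4 \pi e^{- 18 \left|{\omega}\right|}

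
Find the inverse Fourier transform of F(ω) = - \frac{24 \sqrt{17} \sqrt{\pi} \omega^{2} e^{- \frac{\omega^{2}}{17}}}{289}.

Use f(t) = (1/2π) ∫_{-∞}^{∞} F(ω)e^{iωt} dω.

f(t) = 3 \left(17 t^{2} - 2\right) e^{- \frac{17 t^{2}}{4}}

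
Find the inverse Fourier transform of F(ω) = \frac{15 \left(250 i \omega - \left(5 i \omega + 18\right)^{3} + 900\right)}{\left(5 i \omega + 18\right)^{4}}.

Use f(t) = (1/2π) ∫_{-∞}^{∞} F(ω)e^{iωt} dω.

f(t) = 3 \left(t^{2} - 1\right) e^{- \frac{18 t}{5}} u\left(t\right)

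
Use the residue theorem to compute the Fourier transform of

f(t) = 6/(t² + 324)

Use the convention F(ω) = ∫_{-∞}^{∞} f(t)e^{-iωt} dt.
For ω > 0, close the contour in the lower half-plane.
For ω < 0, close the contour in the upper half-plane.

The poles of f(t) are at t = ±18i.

Let g(z) = f(z)e^{-iωz}; for large |z| the factor e^{-iωz} decays in the lower half-plane when ω > 0 and in the upper half-plane when ω < 0.

Case ω > 0 (lower half-plane, clockwise contour ⇒ F(ω) = -2πi·ΣRes):
  Res_{z = - 18 i} g(z) = \frac{i e^{- 18 \omega}}{6}
  F(ω) = -2πi·ΣRes = \frac{\pi e^{- 18 \omega}}{3}

Case ω < 0 (upper half-plane, counterclockwise contour ⇒ F(ω) = +2πi·ΣRes):
  Res_{z = 18 i} g(z) = - \frac{i e^{18 \omega}}{6}
  F(ω) = 2πi·ΣRes = \frac{\pi e^{18 \omega}}{3}

Both cases combine into a single formula in |ω|:

F(ω) = \frac{\pi e^{- 18 \left|{\omega}\right|}}{3}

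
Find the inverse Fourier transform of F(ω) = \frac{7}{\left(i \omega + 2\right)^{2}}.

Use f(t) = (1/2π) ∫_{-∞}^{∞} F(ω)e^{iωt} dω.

f(t) = 7 t e^{- 2 t} u\left(t\right)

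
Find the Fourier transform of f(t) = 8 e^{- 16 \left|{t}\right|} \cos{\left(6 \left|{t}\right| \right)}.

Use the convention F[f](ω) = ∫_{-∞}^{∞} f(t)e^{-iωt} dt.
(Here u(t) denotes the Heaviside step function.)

F(ω) = \frac{256 \left(\omega^{2} + 292\right)}{\omega^{4} + 440 \omega^{2} + 85264}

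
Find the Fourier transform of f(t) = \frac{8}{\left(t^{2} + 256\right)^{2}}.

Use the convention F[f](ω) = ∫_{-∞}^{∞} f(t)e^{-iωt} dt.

F(ω) = \frac{\pi \left(16 \left|{\omega}\right| + 1\right) e^{- 16 \left|{\omega}\right|}}{1024}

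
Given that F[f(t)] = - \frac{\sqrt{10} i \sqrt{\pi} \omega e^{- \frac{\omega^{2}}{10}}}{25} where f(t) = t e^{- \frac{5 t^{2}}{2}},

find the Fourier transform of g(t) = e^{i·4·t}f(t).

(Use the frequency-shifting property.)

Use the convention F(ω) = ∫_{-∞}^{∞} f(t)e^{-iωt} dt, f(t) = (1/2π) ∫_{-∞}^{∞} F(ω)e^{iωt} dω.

F[g](ω) = \frac{\sqrt{10} i \sqrt{\pi} \left(4 - \omega\right) e^{- \frac{\left(\omega - 4\right)^{2}}{10}}}{25}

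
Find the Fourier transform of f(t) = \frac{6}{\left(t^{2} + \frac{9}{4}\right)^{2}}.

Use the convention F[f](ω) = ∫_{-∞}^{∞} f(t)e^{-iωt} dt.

F(ω) = \frac{4 \pi \left(3 \left|{\omega}\right| + 2\right) e^{- \frac{3 \left|{\omega}\right|}{2}}}{9}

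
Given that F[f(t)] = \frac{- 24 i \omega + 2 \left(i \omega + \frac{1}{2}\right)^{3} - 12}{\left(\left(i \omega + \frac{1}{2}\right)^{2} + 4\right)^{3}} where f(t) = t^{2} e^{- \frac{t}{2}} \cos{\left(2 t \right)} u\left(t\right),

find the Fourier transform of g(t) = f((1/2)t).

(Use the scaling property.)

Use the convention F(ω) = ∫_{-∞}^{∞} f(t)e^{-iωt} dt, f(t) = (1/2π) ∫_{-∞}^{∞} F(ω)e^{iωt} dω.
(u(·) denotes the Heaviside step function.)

F[g](ω) = \frac{32 \left(- 192 i \omega + \left(4 i \omega + 1\right)^{3} - 48\right)}{\left(\left(4 i \omega + 1\right)^{2} + 16\right)^{3}}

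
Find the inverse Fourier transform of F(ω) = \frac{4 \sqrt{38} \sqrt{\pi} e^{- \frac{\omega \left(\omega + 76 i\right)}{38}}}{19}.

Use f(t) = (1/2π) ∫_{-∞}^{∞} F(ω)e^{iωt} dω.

f(t) = 4 e^{- \frac{19 \left(t - 2\right)^{2}}{2}}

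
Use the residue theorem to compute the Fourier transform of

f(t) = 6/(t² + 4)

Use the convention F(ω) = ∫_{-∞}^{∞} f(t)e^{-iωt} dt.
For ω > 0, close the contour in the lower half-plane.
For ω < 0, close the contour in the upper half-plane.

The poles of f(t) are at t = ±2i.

Let g(z) = f(z)e^{-iωz}; for large |z| the factor e^{-iωz} decays in the lower half-plane when ω > 0 and in the upper half-plane when ω < 0.

Case ω > 0 (lower half-plane, clockwise contour ⇒ F(ω) = -2πi·ΣRes):
  Res_{z = - 2 i} g(z) = \frac{3 i e^{- 2 \omega}}{2}
  F(ω) = -2πi·ΣRes = 3 \pi e^{- 2 \omega}

Case ω < 0 (upper half-plane, counterclockwise contour ⇒ F(ω) = +2πi·ΣRes):
  Res_{z = 2 i} g(z) = - \frac{3 i e^{2 \omega}}{2}
  F(ω) = 2πi·ΣRes = 3 \pi e^{2 \omega}

Both cases combine into a single formula in |ω|:

F(ω) = 3 \pi e^{- 2 \left|{\omega}\right|}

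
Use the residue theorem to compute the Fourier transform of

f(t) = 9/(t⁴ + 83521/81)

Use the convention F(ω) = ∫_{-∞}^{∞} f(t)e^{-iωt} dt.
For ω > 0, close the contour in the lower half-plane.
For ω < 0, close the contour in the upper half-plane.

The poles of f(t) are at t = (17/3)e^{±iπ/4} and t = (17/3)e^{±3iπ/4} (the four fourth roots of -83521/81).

Let g(z) = f(z)e^{-iωz}; for large |z| the factor e^{-iωz} decays in the lower half-plane when ω > 0 and in the upper half-plane when ω < 0.

Case ω > 0 (lower half-plane, clockwise contour ⇒ F(ω) = -2πi·ΣRes):
  Res_{z = - \frac{17 \sqrt{2}}{6} - \frac{17 \sqrt{2} i}{6}} g(z) = \frac{243 \sqrt{2} i \left(1 - i\right) e^{\frac{17 \sqrt{2} \omega \left(-1 + i\right)}{6}}}{39304}
  Res_{z = \frac{17 \sqrt{2}}{6} - \frac{17 \sqrt{2} i}{6}} g(z) = \frac{243 \sqrt{2} i \left(1 + i\right) e^{- \frac{17 \sqrt{2} \omega \left(1 + i\right)}{6}}}{39304}
  F(ω) = -2πi·ΣRes = \frac{243 \sqrt{2} \pi \left(1 - i\right) \left(e^{\frac{17 \sqrt{2} i \omega}{3}} + i\right) e^{- \frac{17 \sqrt{2} \omega \left(1 + i\right)}{6}}}{19652} = \frac{243 \pi e^{- \frac{17 \sqrt{2} \omega}{6}} \sin{\left(\frac{17 \sqrt{2} \omega}{6} + \frac{\pi}{4} \right)}}{4913}

Case ω < 0 (upper half-plane, counterclockwise contour ⇒ F(ω) = +2πi·ΣRes):
  Res_{z = \frac{17 \sqrt{2}}{6} + \frac{17 \sqrt{2} i}{6}} g(z) = \frac{243 \sqrt{2} i \left(-1 + i\right) e^{\frac{17 \sqrt{2} \omega \left(1 - i\right)}{6}}}{39304}
  Res_{z = - \frac{17 \sqrt{2}}{6} + \frac{17 \sqrt{2} i}{6}} g(z) = \frac{243 \sqrt{2} \left(1 - i\right) e^{\frac{17 \sqrt{2} \omega \left(1 + i\right)}{6}}}{39304}
  F(ω) = 2πi·ΣRes = - \frac{243 \sqrt{2} i \pi \left(i \left(1 - i\right) e^{\frac{17 \sqrt{2} \omega \left(1 - i\right)}{6}} - \left(1 - i\right) e^{\frac{17 \sqrt{2} \omega \left(1 + i\right)}{6}}\right)}{19652} = \frac{243 \pi e^{\frac{17 \sqrt{2} \omega}{6}} \cos{\left(\frac{17 \sqrt{2} \omega}{6} + \frac{\pi}{4} \right)}}{4913}

Both cases combine into a single formula in |ω|:

F(ω) = \frac{243 \pi e^{- \frac{17 \sqrt{2} \left|{\omega}\right|}{6}} \sin{\left(\frac{17 \sqrt{2} \left|{\omega}\right|}{6} + \frac{\pi}{4} \right)}}{4913}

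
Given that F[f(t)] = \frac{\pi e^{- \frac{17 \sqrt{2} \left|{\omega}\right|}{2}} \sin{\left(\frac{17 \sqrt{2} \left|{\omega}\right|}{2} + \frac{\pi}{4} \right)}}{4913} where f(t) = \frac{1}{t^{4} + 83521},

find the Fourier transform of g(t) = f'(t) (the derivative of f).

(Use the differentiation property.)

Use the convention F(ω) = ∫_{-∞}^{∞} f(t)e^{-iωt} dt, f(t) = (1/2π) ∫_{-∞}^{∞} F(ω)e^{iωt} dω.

F[g](ω) = \frac{i \pi \omega e^{- \frac{17 \sqrt{2} \left|{\omega}\right|}{2}} \sin{\left(\frac{17 \sqrt{2} \left|{\omega}\right|}{2} + \frac{\pi}{4} \right)}}{4913}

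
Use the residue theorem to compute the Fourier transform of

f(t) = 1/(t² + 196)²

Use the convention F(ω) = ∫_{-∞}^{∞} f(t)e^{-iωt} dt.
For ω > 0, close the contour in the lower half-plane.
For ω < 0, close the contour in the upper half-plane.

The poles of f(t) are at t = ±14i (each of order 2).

Let g(z) = f(z)e^{-iωz}; for large |z| the factor e^{-iωz} decays in the lower half-plane when ω > 0 and in the upper half-plane when ω < 0.

Case ω > 0 (lower half-plane, clockwise contour ⇒ F(ω) = -2πi·ΣRes):
  Res_{z = - 14 i} g(z) = \frac{i \left(14 \omega + 1\right) e^{- 14 \omega}}{10976} (pole of order 2)
  F(ω) = -2πi·ΣRes = \frac{\pi \left(14 \omega + 1\right) e^{- 14 \omega}}{5488}

Case ω < 0 (upper half-plane, counterclockwise contour ⇒ F(ω) = +2πi·ΣRes):
  Res_{z = 14 i} g(z) = \frac{i \left(14 \omega - 1\right) e^{14 \omega}}{10976} (pole of order 2)
  F(ω) = 2πi·ΣRes = \frac{\pi \left(1 - 14 \omega\right) e^{14 \omega}}{5488}

Both cases combine into a single formula in |ω|:

F(ω) = \frac{\pi \left(14 \left|{\omega}\right| + 1\right) e^{- 14 \left|{\omega}\right|}}{5488}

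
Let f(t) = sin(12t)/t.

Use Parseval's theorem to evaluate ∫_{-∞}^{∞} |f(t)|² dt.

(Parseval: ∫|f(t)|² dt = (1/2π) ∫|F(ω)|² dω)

∫|f(t)|² dt = 12 \pi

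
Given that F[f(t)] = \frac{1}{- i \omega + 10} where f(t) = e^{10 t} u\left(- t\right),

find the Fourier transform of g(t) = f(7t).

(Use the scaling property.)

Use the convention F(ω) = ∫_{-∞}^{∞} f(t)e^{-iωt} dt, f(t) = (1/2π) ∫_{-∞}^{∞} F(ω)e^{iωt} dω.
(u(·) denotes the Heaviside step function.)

F[g](ω) = \frac{i}{\omega + 70 i}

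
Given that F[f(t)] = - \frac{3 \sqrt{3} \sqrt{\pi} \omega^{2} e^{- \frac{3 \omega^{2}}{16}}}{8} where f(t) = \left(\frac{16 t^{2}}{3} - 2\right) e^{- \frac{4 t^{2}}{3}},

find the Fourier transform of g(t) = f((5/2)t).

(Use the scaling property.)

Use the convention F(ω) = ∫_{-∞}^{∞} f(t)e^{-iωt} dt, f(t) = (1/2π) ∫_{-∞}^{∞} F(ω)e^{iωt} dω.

F[g](ω) = - \frac{3 \sqrt{3} \sqrt{\pi} \omega^{2} e^{- \frac{3 \omega^{2}}{100}}}{125}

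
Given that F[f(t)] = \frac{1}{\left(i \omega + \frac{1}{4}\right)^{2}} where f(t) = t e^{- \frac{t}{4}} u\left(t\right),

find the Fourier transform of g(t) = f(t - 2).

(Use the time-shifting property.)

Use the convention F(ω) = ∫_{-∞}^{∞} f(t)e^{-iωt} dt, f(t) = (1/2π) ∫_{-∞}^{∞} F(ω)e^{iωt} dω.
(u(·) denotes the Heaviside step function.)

F[g](ω) = \frac{16 e^{- 2 i \omega}}{\left(4 i \omega + 1\right)^{2}}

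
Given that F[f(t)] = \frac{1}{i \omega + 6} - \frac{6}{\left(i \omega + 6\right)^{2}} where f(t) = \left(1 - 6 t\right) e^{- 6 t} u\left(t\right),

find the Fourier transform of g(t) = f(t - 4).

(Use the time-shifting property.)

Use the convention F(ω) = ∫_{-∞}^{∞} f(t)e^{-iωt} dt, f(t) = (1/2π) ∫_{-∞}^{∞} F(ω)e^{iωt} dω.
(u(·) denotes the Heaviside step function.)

F[g](ω) = \frac{i \omega e^{- 4 i \omega}}{- \omega^{2} + 12 i \omega + 36}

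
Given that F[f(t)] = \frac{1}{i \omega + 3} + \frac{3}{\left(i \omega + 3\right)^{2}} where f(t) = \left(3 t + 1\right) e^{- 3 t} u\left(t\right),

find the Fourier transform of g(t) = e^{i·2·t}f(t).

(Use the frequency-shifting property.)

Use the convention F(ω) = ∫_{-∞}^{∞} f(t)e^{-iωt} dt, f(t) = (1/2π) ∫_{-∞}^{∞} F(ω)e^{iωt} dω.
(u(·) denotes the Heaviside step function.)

F[g](ω) = \frac{3 i \left(\omega - 2\right) + \left(i \left(\omega - 2\right) + 3\right)^{2} + 9}{\left(i \left(\omega - 2\right) + 3\right)^{3}}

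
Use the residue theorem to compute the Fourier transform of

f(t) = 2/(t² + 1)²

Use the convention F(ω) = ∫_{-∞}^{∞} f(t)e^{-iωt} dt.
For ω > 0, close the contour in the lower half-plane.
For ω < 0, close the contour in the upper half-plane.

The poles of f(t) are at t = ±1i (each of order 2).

Let g(z) = f(z)e^{-iωz}; for large |z| the factor e^{-iωz} decays in the lower half-plane when ω > 0 and in the upper half-plane when ω < 0.

Case ω > 0 (lower half-plane, clockwise contour ⇒ F(ω) = -2πi·ΣRes):
  Res_{z = - i} g(z) = \frac{i \left(\omega + 1\right) e^{- \omega}}{2} (pole of order 2)
  F(ω) = -2πi·ΣRes = \pi \left(\omega + 1\right) e^{- \omega}

Case ω < 0 (upper half-plane, counterclockwise contour ⇒ F(ω) = +2πi·ΣRes):
  Res_{z = i} g(z) = \frac{i \left(\omega - 1\right) e^{\omega}}{2} (pole of order 2)
  F(ω) = 2πi·ΣRes = \pi \left(1 - \omega\right) e^{\omega}

Both cases combine into a single formula in |ω|:

F(ω) = \pi \left(\left|{\omega}\right| + 1\right) e^{- \left|{\omega}\right|}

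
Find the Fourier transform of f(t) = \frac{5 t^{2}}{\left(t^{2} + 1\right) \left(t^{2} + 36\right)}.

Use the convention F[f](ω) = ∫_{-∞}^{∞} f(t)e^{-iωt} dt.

F(ω) = \frac{\pi \left(6 - e^{5 \left|{\omega}\right|}\right) e^{- 6 \left|{\omega}\right|}}{7}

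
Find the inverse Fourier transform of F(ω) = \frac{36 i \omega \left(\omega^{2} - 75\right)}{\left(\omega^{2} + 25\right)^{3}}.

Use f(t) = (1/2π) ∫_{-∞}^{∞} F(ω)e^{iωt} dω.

f(t) = 9 t e^{- 5 \left|{t}\right|} \left|{t}\right|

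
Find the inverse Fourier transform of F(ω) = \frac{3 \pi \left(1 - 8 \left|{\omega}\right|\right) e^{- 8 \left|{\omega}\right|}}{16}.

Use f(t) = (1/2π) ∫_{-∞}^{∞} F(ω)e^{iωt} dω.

f(t) = \frac{3 t^{2}}{\left(t^{2} + 64\right)^{2}}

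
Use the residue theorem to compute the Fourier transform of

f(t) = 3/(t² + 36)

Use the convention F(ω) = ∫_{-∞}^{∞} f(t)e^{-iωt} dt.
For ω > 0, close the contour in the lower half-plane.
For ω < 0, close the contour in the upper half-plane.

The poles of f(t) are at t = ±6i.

Let g(z) = f(z)e^{-iωz}; for large |z| the factor e^{-iωz} decays in the lower half-plane when ω > 0 and in the upper half-plane when ω < 0.

Case ω > 0 (lower half-plane, clockwise contour ⇒ F(ω) = -2πi·ΣRes):
  Res_{z = - 6 i} g(z) = \frac{i e^{- 6 \omega}}{4}
  F(ω) = -2πi·ΣRes = \frac{\pi e^{- 6 \omega}}{2}

Case ω < 0 (upper half-plane, counterclockwise contour ⇒ F(ω) = +2πi·ΣRes):
  Res_{z = 6 i} g(z) = - \frac{i e^{6 \omega}}{4}
  F(ω) = 2πi·ΣRes = \frac{\pi e^{6 \omega}}{2}

Both cases combine into a single formula in |ω|:

F(ω) = \frac{\pi e^{- 6 \left|{\omega}\right|}}{2}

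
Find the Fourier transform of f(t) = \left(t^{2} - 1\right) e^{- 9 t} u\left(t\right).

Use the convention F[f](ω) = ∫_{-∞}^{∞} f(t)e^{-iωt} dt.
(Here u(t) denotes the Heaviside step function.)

F(ω) = \frac{2 i \omega - \left(i \omega + 9\right)^{3} + 18}{\left(i \omega + 9\right)^{4}}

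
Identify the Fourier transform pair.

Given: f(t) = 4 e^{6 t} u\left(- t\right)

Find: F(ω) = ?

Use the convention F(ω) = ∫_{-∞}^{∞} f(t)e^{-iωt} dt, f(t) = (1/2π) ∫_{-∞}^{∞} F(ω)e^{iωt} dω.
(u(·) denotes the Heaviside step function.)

F(ω) = - \frac{4}{i \omega - 6}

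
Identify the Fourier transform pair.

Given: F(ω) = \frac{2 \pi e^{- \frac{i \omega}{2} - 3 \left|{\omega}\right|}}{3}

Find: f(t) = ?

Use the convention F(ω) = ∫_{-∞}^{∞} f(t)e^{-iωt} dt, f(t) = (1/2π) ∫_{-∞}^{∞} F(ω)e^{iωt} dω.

f(t) = \frac{2}{\left(t - \frac{1}{2}\right)^{2} + 9}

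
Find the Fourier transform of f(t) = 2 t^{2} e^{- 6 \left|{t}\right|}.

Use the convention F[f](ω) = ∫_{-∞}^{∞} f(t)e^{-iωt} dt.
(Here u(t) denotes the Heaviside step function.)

F(ω) = \frac{144 \left(12 - \omega^{2}\right)}{\left(\omega^{2} + 36\right)^{3}}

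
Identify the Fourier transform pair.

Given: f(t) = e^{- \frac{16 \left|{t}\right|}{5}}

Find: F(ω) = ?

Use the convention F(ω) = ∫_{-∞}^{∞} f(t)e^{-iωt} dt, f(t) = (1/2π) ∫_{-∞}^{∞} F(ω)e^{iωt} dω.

F(ω) = \frac{160}{25 \omega^{2} + 256}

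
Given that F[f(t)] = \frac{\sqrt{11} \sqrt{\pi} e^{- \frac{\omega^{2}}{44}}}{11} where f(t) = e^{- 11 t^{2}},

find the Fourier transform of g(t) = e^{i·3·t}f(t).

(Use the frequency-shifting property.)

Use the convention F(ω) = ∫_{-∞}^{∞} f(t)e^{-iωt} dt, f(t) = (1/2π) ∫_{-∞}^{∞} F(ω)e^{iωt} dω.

F[g](ω) = \frac{\sqrt{11} \sqrt{\pi} e^{- \frac{\left(\omega - 3\right)^{2}}{44}}}{11}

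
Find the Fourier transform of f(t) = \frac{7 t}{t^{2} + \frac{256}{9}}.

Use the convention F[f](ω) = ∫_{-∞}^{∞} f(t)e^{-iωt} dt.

F(ω) = - 7 i \pi e^{- \frac{16 \left|{\omega}\right|}{3}} \operatorname{sign}{\left(\omega \right)}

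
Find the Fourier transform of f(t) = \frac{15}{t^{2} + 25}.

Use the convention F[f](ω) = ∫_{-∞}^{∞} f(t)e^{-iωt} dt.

F(ω) = 3 \pi e^{- 5 \left|{\omega}\right|}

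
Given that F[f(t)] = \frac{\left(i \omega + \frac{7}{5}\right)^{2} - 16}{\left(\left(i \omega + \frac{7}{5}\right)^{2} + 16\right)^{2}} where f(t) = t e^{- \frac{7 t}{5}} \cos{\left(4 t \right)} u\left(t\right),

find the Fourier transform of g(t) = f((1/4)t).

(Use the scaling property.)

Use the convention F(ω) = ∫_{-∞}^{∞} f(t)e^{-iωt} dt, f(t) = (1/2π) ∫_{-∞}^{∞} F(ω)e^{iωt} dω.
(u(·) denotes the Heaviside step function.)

F[g](ω) = \frac{100 \left(\left(20 i \omega + 7\right)^{2} - 400\right)}{\left(\left(20 i \omega + 7\right)^{2} + 400\right)^{2}}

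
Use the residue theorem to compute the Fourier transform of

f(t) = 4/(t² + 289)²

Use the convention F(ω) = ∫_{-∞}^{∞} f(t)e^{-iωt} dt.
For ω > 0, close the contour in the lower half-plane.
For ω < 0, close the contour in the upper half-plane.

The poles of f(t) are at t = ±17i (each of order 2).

Let g(z) = f(z)e^{-iωz}; for large |z| the factor e^{-iωz} decays in the lower half-plane when ω > 0 and in the upper half-plane when ω < 0.

Case ω > 0 (lower half-plane, clockwise contour ⇒ F(ω) = -2πi·ΣRes):
  Res_{z = - 17 i} g(z) = \frac{i \left(17 \omega + 1\right) e^{- 17 \omega}}{4913} (pole of order 2)
  F(ω) = -2πi·ΣRes = \frac{2 \pi \left(17 \omega + 1\right) e^{- 17 \omega}}{4913}

Case ω < 0 (upper half-plane, counterclockwise contour ⇒ F(ω) = +2πi·ΣRes):
  Res_{z = 17 i} g(z) = \frac{i \left(17 \omega - 1\right) e^{17 \omega}}{4913} (pole of order 2)
  F(ω) = 2πi·ΣRes = \frac{2 \pi \left(1 - 17 \omega\right) e^{17 \omega}}{4913}

Both cases combine into a single formula in |ω|:

F(ω) = \frac{2 \pi \left(17 \left|{\omega}\right| + 1\right) e^{- 17 \left|{\omega}\right|}}{4913}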